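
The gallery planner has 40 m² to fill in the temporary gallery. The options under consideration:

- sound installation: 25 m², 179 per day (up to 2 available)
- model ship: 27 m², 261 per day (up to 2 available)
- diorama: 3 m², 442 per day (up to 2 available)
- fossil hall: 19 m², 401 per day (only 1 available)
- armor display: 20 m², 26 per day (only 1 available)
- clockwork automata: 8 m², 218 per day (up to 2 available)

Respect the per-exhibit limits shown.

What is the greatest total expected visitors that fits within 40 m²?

Ranking by ratio (expected visitors/m²): diorama 147.33, clockwork automata 27.25, fossil hall 21.11, model ship 9.67.
Greedy by ratio would take 2×diorama + 2×clockwork automata: 22 m² used, total 1320.
Replace clockwork automata with fossil hall: the trade gains 183 net, giving 1503 at 33 m².

1503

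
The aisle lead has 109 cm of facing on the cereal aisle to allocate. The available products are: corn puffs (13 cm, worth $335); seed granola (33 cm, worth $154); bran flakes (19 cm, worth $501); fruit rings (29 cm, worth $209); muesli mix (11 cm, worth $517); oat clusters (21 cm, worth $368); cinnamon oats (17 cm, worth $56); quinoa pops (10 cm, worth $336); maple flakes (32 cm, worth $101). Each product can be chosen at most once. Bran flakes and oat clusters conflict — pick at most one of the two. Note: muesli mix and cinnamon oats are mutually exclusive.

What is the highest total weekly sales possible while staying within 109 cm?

1898

Density check — muesli mix 47.00, quinoa pops 33.60, bran flakes 26.37 are the best per cm.
Taking corn puffs + bran flakes + fruit rings + muesli mix + quinoa pops: 82 cm used, 1898 in weekly sales.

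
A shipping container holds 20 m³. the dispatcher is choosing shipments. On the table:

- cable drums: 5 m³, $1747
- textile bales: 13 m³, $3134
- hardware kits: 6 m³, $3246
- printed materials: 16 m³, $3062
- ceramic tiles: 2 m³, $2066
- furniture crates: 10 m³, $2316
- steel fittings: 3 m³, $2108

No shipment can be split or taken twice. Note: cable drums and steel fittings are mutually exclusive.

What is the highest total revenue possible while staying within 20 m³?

Taking hardware kits + furniture crates + steel fittings: 19 m³ used, 7670 in revenue.
An exhaustive check of the 128 subsets confirms 7670.

7670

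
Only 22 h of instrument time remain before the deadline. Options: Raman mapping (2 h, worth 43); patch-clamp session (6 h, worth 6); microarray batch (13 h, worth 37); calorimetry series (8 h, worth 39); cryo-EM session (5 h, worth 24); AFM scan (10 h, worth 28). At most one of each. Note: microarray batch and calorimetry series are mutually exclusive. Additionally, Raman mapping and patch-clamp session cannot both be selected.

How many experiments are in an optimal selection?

Optimal total is 110.
Raman mapping + calorimetry series + AFM scan hits 110 at 20 h.
Any selection reaching 110 contains exactly 3 experiments.

3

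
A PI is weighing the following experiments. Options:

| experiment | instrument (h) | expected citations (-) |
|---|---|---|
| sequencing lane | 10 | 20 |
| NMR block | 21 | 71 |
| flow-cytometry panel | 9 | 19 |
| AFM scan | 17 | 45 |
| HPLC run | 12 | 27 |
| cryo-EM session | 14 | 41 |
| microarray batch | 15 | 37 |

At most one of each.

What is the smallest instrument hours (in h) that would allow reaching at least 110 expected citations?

35

Need the lightest bundle worth ≥ 110.
Taking NMR block + cryo-EM session gives 112 (≥ 110) for 35 h.
No combination under 35 h hits 110.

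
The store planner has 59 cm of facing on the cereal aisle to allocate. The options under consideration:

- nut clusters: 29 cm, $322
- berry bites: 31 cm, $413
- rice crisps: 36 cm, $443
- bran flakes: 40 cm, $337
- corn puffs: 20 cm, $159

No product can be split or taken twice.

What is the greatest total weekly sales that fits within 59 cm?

Taking the top-ratio products first gives berry bites + corn puffs for 572 (51 cm).
Replace berry bites with rice crisps: the trade gains 30 net, giving 602 at 56 cm.
Every other selection either busts 59 cm or fails to beat 602.

602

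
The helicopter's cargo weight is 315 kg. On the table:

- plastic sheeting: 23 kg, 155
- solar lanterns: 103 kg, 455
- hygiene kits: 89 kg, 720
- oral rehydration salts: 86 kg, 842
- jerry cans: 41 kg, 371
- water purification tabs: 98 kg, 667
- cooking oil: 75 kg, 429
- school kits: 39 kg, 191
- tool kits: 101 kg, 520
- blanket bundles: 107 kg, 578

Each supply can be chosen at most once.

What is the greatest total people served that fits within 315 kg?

2600

By people served per kg: oral rehydration salts 9.79, jerry cans 9.05, hygiene kits 8.09 lead.
Best packing: hygiene kits + oral rehydration salts + jerry cans + water purification tabs — 314 kg, 2600 total.
Next best is plastic sheeting + hygiene kits + oral rehydration salts + jerry cans + cooking oil at 2517 (314 kg) — short by 83.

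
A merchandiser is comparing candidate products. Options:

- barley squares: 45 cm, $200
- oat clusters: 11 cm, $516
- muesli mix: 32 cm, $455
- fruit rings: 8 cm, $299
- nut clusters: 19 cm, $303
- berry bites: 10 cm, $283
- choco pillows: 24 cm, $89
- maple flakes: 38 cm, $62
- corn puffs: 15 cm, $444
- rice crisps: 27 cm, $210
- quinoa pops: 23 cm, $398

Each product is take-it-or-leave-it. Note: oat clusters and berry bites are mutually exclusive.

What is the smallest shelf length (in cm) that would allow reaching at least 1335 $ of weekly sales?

Look for the lowest-shelf combination reaching 1335.
oat clusters + corn puffs + quinoa pops: 1358 weekly sales at 49 cm.
No combination under 49 cm hits 1335.

49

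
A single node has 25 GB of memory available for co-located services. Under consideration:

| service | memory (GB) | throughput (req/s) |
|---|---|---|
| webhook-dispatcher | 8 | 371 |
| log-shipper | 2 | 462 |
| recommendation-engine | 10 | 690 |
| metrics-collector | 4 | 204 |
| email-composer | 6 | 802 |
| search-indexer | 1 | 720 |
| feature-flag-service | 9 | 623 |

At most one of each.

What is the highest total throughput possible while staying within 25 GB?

2878

Greedy by ratio would take log-shipper + metrics-collector + email-composer + search-indexer + feature-flag-service: 22 GB used, total 2811.
Replace feature-flag-service with recommendation-engine: the trade gains 67 net, giving 2878 at 23 GB.
Every other selection either busts 25 GB or fails to beat 2878.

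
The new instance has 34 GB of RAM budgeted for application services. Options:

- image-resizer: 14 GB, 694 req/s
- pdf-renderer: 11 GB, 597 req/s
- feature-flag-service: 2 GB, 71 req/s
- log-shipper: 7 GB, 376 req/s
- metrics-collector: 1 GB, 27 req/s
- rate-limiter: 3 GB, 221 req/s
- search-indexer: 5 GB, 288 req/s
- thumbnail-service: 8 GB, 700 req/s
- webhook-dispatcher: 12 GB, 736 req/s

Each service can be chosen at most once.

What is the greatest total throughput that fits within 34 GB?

Filling by ratio: feature-flag-service + metrics-collector + rate-limiter + search-indexer + thumbnail-service + webhook-dispatcher for 2043, with 3 GB left unused.
The 8 GB tied up in feature-flag-service and metrics-collector and search-indexer is better spent on pdf-renderer — total rises to 2254 (34 GB).
Every other selection either busts 34 GB or fails to beat 2254.

2254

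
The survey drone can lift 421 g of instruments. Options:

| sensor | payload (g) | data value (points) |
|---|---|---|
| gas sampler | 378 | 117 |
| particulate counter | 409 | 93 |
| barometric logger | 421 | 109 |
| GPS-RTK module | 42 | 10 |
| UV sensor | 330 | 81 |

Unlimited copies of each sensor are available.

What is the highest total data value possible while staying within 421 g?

127

The ratio ordering already packs tightly: gas sampler + GPS-RTK module, 420 g, 127.
Every other selection either busts 421 g or fails to beat 127.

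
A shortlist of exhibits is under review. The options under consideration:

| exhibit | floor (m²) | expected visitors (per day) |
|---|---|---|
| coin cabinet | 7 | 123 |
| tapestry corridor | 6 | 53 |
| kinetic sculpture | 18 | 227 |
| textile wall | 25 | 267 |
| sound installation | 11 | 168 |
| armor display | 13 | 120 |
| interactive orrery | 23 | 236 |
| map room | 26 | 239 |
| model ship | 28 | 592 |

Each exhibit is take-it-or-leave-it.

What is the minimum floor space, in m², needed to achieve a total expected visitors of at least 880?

Need the lightest bundle worth ≥ 880.
Taking coin cabinet + sound installation + model ship gives 883 (≥ 880) for 46 m².
Below 46 m² the best achievable stays under 880.

46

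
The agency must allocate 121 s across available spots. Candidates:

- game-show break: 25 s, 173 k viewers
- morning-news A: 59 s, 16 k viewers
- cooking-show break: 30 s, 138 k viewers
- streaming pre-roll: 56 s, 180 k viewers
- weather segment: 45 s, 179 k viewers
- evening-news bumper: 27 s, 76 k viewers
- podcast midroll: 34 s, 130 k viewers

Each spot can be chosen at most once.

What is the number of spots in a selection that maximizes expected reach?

4

Best achievable expected reach is 517.
For example game-show break + cooking-show break + evening-news bumper + podcast midroll achieves it, using 116 s.
Every optimal selection uses 4 spots.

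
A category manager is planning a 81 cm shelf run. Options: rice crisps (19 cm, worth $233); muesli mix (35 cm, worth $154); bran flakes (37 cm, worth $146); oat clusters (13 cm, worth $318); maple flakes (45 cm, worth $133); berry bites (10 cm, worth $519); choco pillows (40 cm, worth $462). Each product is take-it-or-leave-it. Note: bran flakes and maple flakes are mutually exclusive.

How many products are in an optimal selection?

The maximum weekly sales within 81 cm is 1299.
For example oat clusters + berry bites + choco pillows achieves it, using 63 cm.
Any selection reaching 1299 contains exactly 3 products.

3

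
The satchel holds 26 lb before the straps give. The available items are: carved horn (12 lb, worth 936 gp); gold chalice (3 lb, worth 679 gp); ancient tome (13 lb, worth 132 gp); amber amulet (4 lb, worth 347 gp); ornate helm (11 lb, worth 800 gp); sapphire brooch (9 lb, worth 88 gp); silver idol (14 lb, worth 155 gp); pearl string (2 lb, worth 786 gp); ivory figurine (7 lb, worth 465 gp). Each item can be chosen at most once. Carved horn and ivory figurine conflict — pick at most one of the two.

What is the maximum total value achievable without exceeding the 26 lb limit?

Density check — pearl string 393.00, gold chalice 226.33, amber amulet 86.75 are the best per lb.
The ratio ordering already packs tightly: carved horn + gold chalice + amber amulet + pearl string, 21 lb, 2748.

2748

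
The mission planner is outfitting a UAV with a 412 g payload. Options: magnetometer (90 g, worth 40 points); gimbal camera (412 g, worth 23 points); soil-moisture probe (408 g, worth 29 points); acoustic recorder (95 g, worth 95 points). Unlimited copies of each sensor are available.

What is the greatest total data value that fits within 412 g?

Ranking by ratio (data value/g): acoustic recorder 1.00, magnetometer 0.44, soil-moisture probe 0.07.
4×acoustic recorder uses 380 of the 412 g and totals 380.

380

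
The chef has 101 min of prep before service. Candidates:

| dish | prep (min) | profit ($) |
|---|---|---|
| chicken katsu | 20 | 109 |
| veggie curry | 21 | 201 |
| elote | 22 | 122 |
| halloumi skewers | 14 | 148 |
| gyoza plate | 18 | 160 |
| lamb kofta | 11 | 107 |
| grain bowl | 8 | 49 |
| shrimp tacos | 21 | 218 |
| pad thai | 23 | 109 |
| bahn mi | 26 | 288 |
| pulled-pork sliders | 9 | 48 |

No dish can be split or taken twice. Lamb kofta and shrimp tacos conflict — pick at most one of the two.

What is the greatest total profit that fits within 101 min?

1015

Best packing: veggie curry + halloumi skewers + gyoza plate + shrimp tacos + bahn mi — 100 min, 1015 total.
Runner-up veggie curry + halloumi skewers + gyoza plate + lamb kofta + grain bowl + bahn mi tops out at 953.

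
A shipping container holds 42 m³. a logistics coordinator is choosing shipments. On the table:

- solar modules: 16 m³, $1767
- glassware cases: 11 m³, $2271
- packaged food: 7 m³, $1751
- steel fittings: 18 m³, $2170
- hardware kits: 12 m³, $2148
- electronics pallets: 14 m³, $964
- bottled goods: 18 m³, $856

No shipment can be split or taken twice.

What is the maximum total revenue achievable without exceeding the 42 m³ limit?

Taking the top-ratio shipments first gives glassware cases + packaged food + hardware kits for 6170 (30 m³).
The 7 m³ tied up in packaged food is better spent on steel fittings — total rises to 6589 (41 m³).

6589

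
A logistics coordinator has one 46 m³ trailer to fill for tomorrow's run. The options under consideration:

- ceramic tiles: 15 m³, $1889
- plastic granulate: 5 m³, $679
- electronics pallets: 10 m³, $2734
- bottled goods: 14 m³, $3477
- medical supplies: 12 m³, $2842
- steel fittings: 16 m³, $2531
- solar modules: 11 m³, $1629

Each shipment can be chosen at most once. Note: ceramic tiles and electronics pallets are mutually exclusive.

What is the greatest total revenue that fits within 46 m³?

9732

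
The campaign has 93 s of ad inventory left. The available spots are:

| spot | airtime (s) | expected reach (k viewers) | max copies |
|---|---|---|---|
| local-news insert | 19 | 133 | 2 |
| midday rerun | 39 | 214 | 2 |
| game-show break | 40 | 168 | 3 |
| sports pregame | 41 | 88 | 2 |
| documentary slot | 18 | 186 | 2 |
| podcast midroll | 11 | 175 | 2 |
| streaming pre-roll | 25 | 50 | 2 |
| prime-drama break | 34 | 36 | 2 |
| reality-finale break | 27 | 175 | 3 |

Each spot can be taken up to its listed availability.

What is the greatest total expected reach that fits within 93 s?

897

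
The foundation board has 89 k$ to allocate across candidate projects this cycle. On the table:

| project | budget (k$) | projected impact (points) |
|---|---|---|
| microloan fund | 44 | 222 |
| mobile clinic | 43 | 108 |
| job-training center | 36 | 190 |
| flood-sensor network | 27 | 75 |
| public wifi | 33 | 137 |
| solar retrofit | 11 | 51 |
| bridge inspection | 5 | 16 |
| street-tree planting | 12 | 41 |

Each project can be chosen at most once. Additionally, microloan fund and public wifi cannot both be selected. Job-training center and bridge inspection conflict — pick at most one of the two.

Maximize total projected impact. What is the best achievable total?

By projected impact per k$: job-training center 5.28, microloan fund 5.05, solar retrofit 4.64, public wifi 4.15 lead.
Microloan fund + job-training center uses 80 of the 89 k$ and totals 412.
That's the maximum — no feasible swap from here does better than 412.

412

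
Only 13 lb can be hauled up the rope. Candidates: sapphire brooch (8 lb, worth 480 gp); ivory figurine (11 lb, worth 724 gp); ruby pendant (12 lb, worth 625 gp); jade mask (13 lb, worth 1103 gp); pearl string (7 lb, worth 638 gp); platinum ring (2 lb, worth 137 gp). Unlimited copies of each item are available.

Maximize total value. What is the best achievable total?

Taking the top-ratio items first gives pearl string + 3×platinum ring for 1049 (13 lb).
Replace pearl string and 3×platinum ring with jade mask: the trade gains 54 net, giving 1103 at 13 lb.
Nothing else within 13 lb beats 1103.

1103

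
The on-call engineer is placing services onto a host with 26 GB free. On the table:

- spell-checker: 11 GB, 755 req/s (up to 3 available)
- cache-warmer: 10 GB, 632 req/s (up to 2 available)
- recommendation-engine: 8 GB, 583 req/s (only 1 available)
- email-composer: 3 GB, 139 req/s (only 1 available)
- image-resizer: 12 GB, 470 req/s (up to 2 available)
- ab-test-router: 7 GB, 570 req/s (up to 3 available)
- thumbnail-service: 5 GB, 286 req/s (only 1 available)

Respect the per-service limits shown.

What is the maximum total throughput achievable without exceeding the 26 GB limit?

1996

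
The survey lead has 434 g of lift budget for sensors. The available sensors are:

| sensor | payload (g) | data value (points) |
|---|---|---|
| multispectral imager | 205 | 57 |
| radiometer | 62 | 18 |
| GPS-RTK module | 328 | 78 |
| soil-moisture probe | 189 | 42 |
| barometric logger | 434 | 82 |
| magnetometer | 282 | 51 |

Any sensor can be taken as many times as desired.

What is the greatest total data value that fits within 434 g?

126

Ranking by ratio (data value/g): radiometer 0.29, multispectral imager 0.28, GPS-RTK module 0.24.
The ratio ordering already packs tightly: 7×radiometer, 434 g, 126.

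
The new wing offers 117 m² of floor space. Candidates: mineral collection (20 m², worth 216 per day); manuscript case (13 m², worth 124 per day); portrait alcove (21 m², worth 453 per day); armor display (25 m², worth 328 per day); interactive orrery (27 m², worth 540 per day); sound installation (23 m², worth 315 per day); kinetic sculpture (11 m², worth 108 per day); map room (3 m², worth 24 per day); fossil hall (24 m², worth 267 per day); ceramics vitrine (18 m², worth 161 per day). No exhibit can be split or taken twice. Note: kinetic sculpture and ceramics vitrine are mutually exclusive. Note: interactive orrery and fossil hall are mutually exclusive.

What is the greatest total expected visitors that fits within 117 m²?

1852

Taking mineral collection + portrait alcove + armor display + interactive orrery + sound installation: 116 m² used, 1852 in expected visitors.
Runner-up portrait alcove + armor display + interactive orrery + sound installation + map room + ceramics vitrine tops out at 1821.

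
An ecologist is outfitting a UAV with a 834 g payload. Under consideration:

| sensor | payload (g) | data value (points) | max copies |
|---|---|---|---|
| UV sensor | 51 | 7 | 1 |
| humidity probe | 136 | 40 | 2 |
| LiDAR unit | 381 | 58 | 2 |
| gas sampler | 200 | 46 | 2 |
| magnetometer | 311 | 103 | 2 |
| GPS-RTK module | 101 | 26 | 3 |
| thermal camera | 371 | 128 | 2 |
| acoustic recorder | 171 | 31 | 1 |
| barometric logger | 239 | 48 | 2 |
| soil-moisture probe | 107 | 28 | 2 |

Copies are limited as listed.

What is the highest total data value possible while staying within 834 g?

By data value per g: thermal camera 0.35, magnetometer 0.33, humidity probe 0.29 lead.
Greedy by ratio would take UV sensor + 2×thermal camera: 793 g used, total 263.
Replace UV sensor and thermal camera with humidity probe + magnetometer: the trade gains 8 net, giving 271 at 818 g.
That's the maximum — no swap from here does better than 271.

271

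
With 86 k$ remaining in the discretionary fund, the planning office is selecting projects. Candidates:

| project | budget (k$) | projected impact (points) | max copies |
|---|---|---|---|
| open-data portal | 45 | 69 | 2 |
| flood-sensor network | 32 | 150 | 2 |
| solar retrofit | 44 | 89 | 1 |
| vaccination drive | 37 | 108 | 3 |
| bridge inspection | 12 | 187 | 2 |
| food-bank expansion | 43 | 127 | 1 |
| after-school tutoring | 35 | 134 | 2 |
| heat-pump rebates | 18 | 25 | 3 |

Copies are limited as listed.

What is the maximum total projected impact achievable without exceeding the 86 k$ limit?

549

Best packing: flood-sensor network + 2×bridge inspection + heat-pump rebates — 74 k$, 549 total.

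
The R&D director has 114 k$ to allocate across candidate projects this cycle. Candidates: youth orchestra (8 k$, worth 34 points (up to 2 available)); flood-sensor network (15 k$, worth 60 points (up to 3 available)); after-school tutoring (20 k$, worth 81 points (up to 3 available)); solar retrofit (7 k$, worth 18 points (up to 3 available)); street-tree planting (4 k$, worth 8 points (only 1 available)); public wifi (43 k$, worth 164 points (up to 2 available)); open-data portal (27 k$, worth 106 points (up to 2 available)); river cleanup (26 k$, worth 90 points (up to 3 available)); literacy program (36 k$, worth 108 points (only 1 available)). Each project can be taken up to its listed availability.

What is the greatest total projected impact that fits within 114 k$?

457

Ranking by ratio (projected impact/k$): youth orchestra 4.25, after-school tutoring 4.05, flood-sensor network 4.00.
The ratio heuristic lands on 2×youth orchestra + 2×flood-sensor network + 3×after-school tutoring + solar retrofit (449) but leaves 1 k$ idle.
Replace youth orchestra and solar retrofit with flood-sensor network: the trade gains 8 net, giving 457 at 113 k$.
That's the maximum — no swap from here does better than 457.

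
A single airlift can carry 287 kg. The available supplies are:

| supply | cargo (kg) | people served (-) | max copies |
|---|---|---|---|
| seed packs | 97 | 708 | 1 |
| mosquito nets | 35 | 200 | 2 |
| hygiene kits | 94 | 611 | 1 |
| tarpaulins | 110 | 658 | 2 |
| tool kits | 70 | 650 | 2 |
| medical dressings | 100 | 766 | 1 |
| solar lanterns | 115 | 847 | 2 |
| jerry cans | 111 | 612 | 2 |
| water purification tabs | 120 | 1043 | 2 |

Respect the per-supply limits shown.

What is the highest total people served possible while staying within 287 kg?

By people served per kg: tool kits 9.29, water purification tabs 8.69, medical dressings 7.66 lead.
A density-first pass picks 2×tool kits + water purification tabs — 2343 at 260 kg.
The 70 kg tied up in tool kits is better spent on seed packs — total rises to 2401 (287 kg).
That's the maximum — no swap from here does better than 2401.

2401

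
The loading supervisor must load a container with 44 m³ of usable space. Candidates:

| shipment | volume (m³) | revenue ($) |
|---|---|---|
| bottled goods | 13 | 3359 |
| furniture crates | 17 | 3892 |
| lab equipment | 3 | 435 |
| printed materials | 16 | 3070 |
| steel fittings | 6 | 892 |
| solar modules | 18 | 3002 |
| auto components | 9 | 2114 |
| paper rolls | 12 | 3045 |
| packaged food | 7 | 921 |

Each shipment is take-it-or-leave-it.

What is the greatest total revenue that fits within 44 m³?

10296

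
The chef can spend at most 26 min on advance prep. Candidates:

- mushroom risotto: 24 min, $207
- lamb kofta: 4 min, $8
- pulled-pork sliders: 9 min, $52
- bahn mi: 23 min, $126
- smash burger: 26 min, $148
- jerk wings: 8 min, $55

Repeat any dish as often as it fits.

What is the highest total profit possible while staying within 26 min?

207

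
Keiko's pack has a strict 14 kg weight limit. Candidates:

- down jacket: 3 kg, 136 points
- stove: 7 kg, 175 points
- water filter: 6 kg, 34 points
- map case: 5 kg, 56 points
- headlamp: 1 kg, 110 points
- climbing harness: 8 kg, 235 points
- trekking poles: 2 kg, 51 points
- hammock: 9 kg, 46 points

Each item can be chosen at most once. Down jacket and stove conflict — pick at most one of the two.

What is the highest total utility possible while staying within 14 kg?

532

Taking down jacket + headlamp + climbing harness + trekking poles: 14 kg used, 532 in utility.
That's the maximum — no feasible swap from here does better than 532.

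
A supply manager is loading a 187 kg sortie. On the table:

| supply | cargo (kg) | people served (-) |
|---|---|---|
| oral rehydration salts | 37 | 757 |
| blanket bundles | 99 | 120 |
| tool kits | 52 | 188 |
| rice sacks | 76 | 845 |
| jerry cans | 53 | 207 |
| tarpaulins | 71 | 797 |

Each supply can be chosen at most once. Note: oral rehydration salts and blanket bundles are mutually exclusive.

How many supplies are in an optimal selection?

3

The maximum people served within 187 kg is 2399.
oral rehydration salts + rice sacks + tarpaulins hits 2399 at 184 kg.
Every optimal selection uses 3 supplies.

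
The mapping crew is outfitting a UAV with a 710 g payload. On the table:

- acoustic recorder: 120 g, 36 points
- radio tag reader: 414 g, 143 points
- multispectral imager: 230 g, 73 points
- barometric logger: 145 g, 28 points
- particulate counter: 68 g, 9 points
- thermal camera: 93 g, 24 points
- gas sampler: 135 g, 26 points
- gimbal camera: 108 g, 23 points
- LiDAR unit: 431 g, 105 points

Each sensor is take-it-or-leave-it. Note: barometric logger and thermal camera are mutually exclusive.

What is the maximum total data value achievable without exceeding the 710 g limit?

216

Taking radio tag reader + multispectral imager: 644 g used, 216 in data value.
No other feasible combination exceeds 216.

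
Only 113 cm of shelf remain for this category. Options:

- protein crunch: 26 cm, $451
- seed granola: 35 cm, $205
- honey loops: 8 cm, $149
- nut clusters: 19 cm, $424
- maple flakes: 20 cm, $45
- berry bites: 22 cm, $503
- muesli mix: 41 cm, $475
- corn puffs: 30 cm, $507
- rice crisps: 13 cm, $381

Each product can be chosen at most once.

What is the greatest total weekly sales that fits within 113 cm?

2266

Ranking by ratio (weekly sales/cm): rice crisps 29.31, berry bites 22.86, nut clusters 22.32.
Greedy by ratio would take protein crunch + honey loops + nut clusters + maple flakes + berry bites + rice crisps: 108 cm used, total 1953.
The 28 cm tied up in honey loops and maple flakes is better spent on corn puffs — total rises to 2266 (110 cm).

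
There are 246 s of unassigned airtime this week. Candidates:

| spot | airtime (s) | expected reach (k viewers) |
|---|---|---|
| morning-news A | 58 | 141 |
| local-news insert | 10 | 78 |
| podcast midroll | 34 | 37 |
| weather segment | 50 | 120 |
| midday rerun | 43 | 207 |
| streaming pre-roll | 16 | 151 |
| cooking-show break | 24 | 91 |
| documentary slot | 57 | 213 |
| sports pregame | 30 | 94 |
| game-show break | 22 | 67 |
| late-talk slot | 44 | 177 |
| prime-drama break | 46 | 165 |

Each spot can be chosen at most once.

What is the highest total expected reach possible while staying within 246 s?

By expected reach per s: streaming pre-roll 9.44, local-news insert 7.80, midday rerun 4.81, late-talk slot 4.02 lead.
Filling by ratio: local-news insert + midday rerun + streaming pre-roll + cooking-show break + documentary slot + late-talk slot + prime-drama break for 1082, with 6 s left unused.
The 24 s tied up in cooking-show break is better spent on sports pregame — total rises to 1085 (246 s).
That's the maximum — no swap from here does better than 1085.

1085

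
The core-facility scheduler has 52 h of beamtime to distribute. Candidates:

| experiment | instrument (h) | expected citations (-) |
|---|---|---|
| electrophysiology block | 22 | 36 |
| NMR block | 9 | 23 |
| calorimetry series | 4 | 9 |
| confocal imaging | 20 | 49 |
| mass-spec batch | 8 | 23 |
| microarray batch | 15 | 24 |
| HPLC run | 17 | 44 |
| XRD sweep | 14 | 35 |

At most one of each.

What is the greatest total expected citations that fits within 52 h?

134

By expected citations per h: mass-spec batch 2.88, HPLC run 2.59, NMR block 2.56 lead.
Taking NMR block + calorimetry series + mass-spec batch + HPLC run + XRD sweep: 52 h used, 134 in expected citations.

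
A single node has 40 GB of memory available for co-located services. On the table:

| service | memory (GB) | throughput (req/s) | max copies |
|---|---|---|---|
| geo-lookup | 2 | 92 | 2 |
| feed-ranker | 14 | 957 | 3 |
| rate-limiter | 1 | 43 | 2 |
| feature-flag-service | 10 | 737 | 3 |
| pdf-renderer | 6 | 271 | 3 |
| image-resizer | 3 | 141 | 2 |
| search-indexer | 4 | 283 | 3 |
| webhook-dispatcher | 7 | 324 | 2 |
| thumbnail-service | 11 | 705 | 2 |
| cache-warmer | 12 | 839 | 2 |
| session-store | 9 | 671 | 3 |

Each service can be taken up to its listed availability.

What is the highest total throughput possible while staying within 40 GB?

Greedy by ratio would take feature-flag-service + image-resizer + 3×session-store: 40 GB used, total 2891.
Replace image-resizer and session-store with 3×search-indexer: the trade gains 37 net, giving 2928 at 40 GB.
That's the maximum — no swap from here does better than 2928.

2928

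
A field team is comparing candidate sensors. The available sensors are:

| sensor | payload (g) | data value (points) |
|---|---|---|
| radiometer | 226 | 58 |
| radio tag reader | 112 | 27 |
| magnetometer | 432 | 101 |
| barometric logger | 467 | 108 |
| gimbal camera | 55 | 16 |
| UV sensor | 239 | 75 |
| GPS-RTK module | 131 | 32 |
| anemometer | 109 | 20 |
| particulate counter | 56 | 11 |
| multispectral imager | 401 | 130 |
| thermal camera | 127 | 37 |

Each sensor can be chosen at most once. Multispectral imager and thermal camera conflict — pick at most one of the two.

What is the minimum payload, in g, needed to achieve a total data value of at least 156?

512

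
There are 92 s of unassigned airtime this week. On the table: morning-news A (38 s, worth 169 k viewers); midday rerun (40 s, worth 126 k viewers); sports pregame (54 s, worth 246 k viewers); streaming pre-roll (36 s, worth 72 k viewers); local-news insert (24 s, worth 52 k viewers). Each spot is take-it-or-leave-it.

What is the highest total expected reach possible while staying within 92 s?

415

Density check — sports pregame 4.56, morning-news A 4.45, midday rerun 3.15 are the best per s.
Taking morning-news A + sports pregame: 92 s used, 415 in expected reach.
Runner-up sports pregame + streaming pre-roll tops out at 318.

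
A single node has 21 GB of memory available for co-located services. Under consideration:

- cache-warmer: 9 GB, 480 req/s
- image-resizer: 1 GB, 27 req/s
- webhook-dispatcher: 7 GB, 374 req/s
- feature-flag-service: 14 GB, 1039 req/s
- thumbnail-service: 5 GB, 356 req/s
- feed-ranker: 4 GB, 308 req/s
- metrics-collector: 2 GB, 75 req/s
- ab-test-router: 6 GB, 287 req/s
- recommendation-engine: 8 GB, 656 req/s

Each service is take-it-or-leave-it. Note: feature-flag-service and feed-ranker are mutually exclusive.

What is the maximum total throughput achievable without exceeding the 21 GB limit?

Greedy by ratio would take image-resizer + thumbnail-service + feed-ranker + metrics-collector + recommendation-engine: 20 GB used, total 1422.
The 13 GB tied up in image-resizer and feed-ranker and recommendation-engine is better spent on feature-flag-service — total rises to 1470 (21 GB).
Every other selection either busts 21 GB or breaks a pairing rule or fails to beat 1470.

1470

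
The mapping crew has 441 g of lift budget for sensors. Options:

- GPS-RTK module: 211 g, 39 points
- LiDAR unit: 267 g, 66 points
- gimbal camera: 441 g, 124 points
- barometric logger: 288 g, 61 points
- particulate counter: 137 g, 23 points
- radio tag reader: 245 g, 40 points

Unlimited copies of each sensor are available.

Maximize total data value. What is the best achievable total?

124

The ratio ordering already packs tightly: gimbal camera, 441 g, 124.
Every other selection either busts 441 g or fails to beat 124.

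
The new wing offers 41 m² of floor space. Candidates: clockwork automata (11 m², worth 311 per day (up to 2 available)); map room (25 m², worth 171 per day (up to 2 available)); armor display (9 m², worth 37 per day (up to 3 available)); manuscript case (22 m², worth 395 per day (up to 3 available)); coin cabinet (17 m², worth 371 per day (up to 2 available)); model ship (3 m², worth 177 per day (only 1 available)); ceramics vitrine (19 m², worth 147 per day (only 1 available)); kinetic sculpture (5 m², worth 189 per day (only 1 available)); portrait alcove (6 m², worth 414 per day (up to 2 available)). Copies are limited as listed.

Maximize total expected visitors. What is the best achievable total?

1639

The ratio heuristic lands on clockwork automata + armor display + model ship + kinetic sculpture + 2×portrait alcove (1542) but leaves 1 m² idle.
Replace armor display and model ship with clockwork automata: the trade gains 97 net, giving 1639 at 39 m².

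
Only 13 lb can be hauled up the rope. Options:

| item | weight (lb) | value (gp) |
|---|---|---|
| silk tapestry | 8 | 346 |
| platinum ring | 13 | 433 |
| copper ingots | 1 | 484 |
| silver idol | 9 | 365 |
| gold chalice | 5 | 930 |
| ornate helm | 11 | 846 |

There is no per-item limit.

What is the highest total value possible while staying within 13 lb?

13×copper ingots uses 13 of the 13 lb and totals 6292.
Every other selection either busts 13 lb or fails to beat 6292.

6292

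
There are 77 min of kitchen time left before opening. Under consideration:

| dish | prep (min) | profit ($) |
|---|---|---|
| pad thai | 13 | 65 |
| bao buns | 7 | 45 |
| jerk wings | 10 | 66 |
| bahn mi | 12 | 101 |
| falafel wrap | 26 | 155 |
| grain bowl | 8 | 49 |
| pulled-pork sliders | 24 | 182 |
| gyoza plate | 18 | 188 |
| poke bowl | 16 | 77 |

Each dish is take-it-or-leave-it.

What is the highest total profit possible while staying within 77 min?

A density-first pass picks bao buns + jerk wings + bahn mi + pulled-pork sliders + gyoza plate — 582 at 71 min.
Dropping bao buns frees 7 min; slotting in pad thai (13 min) lifts the total to 602 at 77 min.

602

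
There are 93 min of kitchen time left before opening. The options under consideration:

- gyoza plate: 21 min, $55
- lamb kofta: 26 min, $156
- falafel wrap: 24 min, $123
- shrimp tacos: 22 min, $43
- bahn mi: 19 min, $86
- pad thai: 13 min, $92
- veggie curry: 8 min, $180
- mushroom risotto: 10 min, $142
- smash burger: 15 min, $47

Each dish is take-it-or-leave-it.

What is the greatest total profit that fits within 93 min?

The ratio heuristic lands on lamb kofta + falafel wrap + pad thai + veggie curry + mushroom risotto (693) but leaves 12 min idle.
The 24 min tied up in falafel wrap is better spent on bahn mi + smash burger — total rises to 703 (91 min).
Every other selection either busts 93 min or fails to beat 703.

703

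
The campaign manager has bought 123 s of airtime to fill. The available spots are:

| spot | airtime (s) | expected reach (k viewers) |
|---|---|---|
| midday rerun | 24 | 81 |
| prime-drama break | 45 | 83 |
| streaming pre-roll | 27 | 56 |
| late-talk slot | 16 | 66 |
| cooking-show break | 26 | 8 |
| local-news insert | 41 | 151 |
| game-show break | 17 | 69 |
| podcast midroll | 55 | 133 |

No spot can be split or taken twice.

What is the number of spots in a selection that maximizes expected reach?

4

The maximum expected reach within 123 s is 369.
One optimal bundle: prime-drama break + late-talk slot + local-news insert + game-show break (119 s).
All optima have 4 spots.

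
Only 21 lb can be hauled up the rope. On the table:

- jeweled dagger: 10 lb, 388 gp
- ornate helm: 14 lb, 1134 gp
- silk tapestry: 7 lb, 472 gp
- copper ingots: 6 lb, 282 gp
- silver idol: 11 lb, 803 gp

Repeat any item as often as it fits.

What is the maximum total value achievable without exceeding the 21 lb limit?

Ranking by ratio (value/lb): ornate helm 81.00, silver idol 73.00, silk tapestry 67.43.
Ornate helm + silk tapestry uses 21 of the 21 lb and totals 1606.

1606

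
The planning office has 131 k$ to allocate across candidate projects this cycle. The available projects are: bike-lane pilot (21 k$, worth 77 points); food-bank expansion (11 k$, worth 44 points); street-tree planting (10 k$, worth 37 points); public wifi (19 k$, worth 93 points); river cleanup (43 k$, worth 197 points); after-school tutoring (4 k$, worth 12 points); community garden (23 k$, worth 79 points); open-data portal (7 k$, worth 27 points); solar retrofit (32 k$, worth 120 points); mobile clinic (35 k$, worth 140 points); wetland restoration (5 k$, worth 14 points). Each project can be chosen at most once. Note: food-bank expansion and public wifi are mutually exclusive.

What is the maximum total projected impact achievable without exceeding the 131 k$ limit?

Public wifi + river cleanup + solar retrofit + mobile clinic uses 129 of the 131 k$ and totals 550.

550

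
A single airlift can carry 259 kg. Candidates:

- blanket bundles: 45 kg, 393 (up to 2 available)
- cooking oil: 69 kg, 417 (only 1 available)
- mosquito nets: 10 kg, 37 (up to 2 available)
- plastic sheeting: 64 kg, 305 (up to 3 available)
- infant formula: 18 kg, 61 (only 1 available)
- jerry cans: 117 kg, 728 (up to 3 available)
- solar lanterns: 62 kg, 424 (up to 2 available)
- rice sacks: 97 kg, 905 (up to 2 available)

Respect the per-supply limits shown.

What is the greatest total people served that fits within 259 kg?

The ratio ordering already packs tightly: blanket bundles + 2×mosquito nets + 2×rice sacks, 259 kg, 2277.
That's the maximum — no swap from here does better than 2277.

2277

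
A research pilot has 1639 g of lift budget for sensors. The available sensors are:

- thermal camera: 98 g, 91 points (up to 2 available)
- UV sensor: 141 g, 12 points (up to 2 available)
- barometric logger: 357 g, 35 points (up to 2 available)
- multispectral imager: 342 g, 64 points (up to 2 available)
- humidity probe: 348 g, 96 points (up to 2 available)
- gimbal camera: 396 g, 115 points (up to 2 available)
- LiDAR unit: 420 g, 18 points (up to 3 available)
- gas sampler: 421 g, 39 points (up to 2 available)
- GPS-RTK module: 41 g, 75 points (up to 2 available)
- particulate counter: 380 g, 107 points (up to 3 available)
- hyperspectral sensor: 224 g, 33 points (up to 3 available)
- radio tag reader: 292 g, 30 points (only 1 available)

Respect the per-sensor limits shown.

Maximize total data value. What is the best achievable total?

683

The ratio heuristic lands on 2×thermal camera + UV sensor + 2×gimbal camera + 2×GPS-RTK module + particulate counter (681) but leaves 48 g idle.
Replace UV sensor and gimbal camera with humidity probe + hyperspectral sensor: the trade gains 2 net, giving 683 at 1626 g.
The spare 13 g is too small for any remaining sensor, and no exchange beats 683.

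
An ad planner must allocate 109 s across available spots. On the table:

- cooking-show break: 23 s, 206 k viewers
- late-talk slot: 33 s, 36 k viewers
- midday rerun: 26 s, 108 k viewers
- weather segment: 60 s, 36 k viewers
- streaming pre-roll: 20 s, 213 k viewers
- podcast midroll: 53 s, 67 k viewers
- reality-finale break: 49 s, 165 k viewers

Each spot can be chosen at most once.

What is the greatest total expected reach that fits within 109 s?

By expected reach per s: streaming pre-roll 10.65, cooking-show break 8.96, midday rerun 4.15, reality-finale break 3.37 lead.
Greedy by ratio would take cooking-show break + late-talk slot + midday rerun + streaming pre-roll: 102 s used, total 563.
Dropping late-talk slot and midday rerun frees 59 s; slotting in reality-finale break (49 s) lifts the total to 584 at 92 s.
Every other selection either busts 109 s or fails to beat 584.

584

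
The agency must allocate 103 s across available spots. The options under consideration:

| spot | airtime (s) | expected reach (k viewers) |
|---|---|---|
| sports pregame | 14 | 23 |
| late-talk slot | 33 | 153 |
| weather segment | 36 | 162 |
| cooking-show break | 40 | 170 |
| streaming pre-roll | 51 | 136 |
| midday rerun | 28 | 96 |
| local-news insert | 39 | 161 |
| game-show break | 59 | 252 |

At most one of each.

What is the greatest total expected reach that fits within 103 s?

422

Greedy by ratio would take late-talk slot + weather segment + midday rerun: 97 s used, total 411.
A better packing is cooking-show break + game-show break: 99 s, total 422.
Nothing else within 103 s beats 422.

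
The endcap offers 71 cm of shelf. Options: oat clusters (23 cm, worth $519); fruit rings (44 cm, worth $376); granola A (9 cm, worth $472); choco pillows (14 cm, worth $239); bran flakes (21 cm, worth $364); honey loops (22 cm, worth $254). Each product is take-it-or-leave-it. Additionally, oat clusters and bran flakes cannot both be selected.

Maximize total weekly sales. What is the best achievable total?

1484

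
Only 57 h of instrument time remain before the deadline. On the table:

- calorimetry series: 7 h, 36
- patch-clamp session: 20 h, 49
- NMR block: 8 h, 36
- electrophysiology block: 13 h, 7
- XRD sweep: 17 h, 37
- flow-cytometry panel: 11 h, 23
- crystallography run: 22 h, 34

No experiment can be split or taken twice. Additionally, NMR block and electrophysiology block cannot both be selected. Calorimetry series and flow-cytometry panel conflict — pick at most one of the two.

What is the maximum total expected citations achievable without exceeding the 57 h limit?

Density check — calorimetry series 5.14, NMR block 4.50, patch-clamp session 2.45 are the best per h.
Calorimetry series + patch-clamp session + NMR block + XRD sweep uses 52 of the 57 h and totals 158.
Runner-up calorimetry series + patch-clamp session + NMR block + crystallography run tops out at 155.

158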